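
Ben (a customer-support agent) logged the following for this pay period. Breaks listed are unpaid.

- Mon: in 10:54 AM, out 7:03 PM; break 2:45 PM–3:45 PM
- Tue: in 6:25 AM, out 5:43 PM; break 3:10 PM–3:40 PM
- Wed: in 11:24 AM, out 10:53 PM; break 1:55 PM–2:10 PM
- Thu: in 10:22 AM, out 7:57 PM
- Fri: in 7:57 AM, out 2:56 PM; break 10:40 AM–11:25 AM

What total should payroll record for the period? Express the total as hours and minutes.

45 h 0 min

Mon: 10:54 AM–7:03 PM = 8 h 9 min; less 60 min break → 7 h 9 min
Tue: 6:25 AM–5:43 PM = 11 h 18 min; less 30 min break → 10 h 48 min
Wed: 11:24 AM–10:53 PM = 11 h 29 min; less 15 min break → 11 h 14 min
Thu: 10:22 AM–7:57 PM = 9 h 35 min
Fri: 7:57 AM–2:56 PM = 6 h 59 min; less 45 min break → 6 h 14 min
Total: 7 h 9 min + 10 h 48 min + 11 h 14 min + 9 h 35 min + 6 h 14 min = 45 h 0 min.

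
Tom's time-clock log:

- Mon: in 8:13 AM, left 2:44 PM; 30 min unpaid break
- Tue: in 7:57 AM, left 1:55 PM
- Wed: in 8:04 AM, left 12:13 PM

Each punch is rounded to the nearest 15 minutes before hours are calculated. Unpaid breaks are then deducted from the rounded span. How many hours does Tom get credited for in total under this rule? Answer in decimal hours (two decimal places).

16.25 hours

Mon: in 8:13 AM→8:15 AM, out 2:44 PM→2:45 PM; 6 h 30 min − 30 min = 6 h 0 min
Tue: in 7:57 AM→8:00 AM, out 1:55 PM→2:00 PM; 6 h 0 min
Wed: in 8:04 AM→8:00 AM, out 12:13 PM→12:15 PM; 4 h 15 min
Total credited: 16 h 15 min.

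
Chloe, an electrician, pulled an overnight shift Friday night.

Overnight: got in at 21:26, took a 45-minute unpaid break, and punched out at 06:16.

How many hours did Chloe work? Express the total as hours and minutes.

8 h 5 min

Overnight: 21:26 → midnight = 2 h 34 min; midnight → 06:16 = 6 h 16 min; span 8 h 50 min; less 45 min break → 8 h 5 min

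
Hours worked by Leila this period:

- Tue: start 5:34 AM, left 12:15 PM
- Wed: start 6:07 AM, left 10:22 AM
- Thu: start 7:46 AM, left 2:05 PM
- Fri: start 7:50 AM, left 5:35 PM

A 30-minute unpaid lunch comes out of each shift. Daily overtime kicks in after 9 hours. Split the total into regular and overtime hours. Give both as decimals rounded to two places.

Regular 24.75 hours, overtime 0.25 hours

Tue: 5:34 AM–12:15 PM = 6 h 41 min; less 30 min break → 6 h 11 min
Wed: 6:07 AM–10:22 AM = 4 h 15 min; less 30 min break → 3 h 45 min
Thu: 7:46 AM–2:05 PM = 6 h 19 min; less 30 min break → 5 h 49 min
Fri: 7:50 AM–5:35 PM = 9 h 45 min; less 30 min break → 9 h 15 min
Tue reg 6 h 11 min / OT 0 h 0 min; Wed reg 3 h 45 min / OT 0 h 0 min; Thu reg 5 h 49 min / OT 0 h 0 min; Fri reg 9 h 0 min / OT 0 h 15 min.
Totals: regular 24 h 45 min, overtime 0 h 15 min.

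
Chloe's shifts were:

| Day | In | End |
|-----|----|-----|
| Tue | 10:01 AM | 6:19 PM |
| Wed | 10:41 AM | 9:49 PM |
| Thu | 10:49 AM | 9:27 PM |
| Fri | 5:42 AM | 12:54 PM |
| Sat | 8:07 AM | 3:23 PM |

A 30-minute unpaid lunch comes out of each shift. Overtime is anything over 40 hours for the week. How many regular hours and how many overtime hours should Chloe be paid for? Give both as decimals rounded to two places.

Tue: 10:01 AM–6:19 PM = 8 h 18 min; less 30 min break → 7 h 48 min
Wed: 10:41 AM–9:49 PM = 11 h 8 min; less 30 min break → 10 h 38 min
Thu: 10:49 AM–9:27 PM = 10 h 38 min; less 30 min break → 10 h 8 min
Fri: 5:42 AM–12:54 PM = 7 h 12 min; less 30 min break → 6 h 42 min
Sat: 8:07 AM–3:23 PM = 7 h 16 min; less 30 min break → 6 h 46 min
Total worked: 42 h 2 min = 42.03 h.
Threshold 40 h → overtime 2 h 2 min, regular 40 h 0 min.

Regular 40.00 hours, overtime 2.03 hours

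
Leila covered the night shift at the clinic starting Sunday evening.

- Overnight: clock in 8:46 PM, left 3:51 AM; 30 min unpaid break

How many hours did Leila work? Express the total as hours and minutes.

6 h 35 min

Overnight: 8:46 PM → midnight = 3 h 14 min; midnight → 3:51 AM = 3 h 51 min; span 7 h 5 min; less 30 min break → 6 h 35 min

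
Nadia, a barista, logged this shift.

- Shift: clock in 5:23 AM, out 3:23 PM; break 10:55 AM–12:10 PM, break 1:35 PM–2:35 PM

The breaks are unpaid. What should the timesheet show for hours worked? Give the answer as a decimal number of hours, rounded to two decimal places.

7.75 hours

Shift: 5:23 AM–3:23 PM = 10 h 0 min; less 135 min break → 7 h 45 min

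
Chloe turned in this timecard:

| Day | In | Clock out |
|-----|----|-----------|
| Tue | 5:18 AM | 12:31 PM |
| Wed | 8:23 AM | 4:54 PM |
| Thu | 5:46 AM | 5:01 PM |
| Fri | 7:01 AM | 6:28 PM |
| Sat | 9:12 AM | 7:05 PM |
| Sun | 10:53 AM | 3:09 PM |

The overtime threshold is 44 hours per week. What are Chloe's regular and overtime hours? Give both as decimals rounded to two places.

Tue: 5:18 AM–12:31 PM = 7 h 13 min
Wed: 8:23 AM–4:54 PM = 8 h 31 min
Thu: 5:46 AM–5:01 PM = 11 h 15 min
Fri: 7:01 AM–6:28 PM = 11 h 27 min
Sat: 9:12 AM–7:05 PM = 9 h 53 min
Sun: 10:53 AM–3:09 PM = 4 h 16 min
Total worked: 52 h 35 min = 52.58 h.
Threshold 44 h → overtime 8 h 35 min, regular 44 h 0 min.

Regular 44.00 hours, overtime 8.58 hours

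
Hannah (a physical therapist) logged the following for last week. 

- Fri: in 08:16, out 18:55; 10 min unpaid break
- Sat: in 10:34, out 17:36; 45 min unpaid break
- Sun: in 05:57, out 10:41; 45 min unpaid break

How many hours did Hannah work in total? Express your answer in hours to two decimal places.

Fri: 08:16–18:55 = 10 h 39 min; less 10 min break → 10 h 29 min
Sat: 10:34–17:36 = 7 h 2 min; less 45 min break → 6 h 17 min
Sun: 05:57–10:41 = 4 h 44 min; less 45 min break → 3 h 59 min
Total: 10 h 29 min + 6 h 17 min + 3 h 59 min = 20 h 45 min.

20.75 hours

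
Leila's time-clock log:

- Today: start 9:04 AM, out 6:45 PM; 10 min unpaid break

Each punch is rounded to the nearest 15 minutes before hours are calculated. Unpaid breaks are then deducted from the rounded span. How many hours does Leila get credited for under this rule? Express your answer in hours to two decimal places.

9.58 hours

Today: in 9:04 AM→9:00 AM, out 6:45 PM→6:45 PM; 9 h 45 min − 10 min = 9 h 35 min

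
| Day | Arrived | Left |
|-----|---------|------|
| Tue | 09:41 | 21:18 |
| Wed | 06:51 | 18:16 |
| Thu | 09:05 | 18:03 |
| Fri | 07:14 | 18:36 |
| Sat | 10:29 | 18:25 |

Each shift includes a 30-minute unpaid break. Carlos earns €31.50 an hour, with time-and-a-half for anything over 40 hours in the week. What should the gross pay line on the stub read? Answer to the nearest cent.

€1675.80

Tue: 09:41–21:18 = 11 h 37 min; less 30 min break → 11 h 7 min
Wed: 06:51–18:16 = 11 h 25 min; less 30 min break → 10 h 55 min
Thu: 09:05–18:03 = 8 h 58 min; less 30 min break → 8 h 28 min
Fri: 07:14–18:36 = 11 h 22 min; less 30 min break → 10 h 52 min
Sat: 10:29–18:25 = 7 h 56 min; less 30 min break → 7 h 26 min
Total worked: 48 h 48 min = 2928 min.
Regular 40 h 0 min = 2400 min at €31.50/h; overtime 8 h 48 min = 528 min at €47.25/h.
Pay = (2400 × €31.50 + 528 × €47.25) ÷ 60 = €1675.80.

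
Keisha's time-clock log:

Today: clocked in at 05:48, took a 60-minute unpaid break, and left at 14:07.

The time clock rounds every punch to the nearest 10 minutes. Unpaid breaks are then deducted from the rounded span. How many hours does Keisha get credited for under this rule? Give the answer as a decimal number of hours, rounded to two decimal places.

7.33 hours

Today: in 05:48→05:50, out 14:07→14:10; 8 h 20 min − 60 min = 7 h 20 min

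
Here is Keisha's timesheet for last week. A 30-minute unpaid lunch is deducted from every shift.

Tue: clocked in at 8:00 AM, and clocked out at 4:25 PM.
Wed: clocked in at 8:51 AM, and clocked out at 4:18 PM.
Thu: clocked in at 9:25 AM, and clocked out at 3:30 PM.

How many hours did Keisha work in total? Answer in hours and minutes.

Tue: 8:00 AM–4:25 PM = 8 h 25 min; less 30 min break → 7 h 55 min
Wed: 8:51 AM–4:18 PM = 7 h 27 min; less 30 min break → 6 h 57 min
Thu: 9:25 AM–3:30 PM = 6 h 5 min; less 30 min break → 5 h 35 min
Total: 7 h 55 min + 6 h 57 min + 5 h 35 min = 20 h 27 min.

20 h 27 min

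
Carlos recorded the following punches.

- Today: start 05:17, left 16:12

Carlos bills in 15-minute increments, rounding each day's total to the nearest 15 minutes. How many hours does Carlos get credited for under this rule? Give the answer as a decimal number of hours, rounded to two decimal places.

11.00 hours

Today: 05:17–16:12 = 10 h 55 min → rounds to 11 h 0 min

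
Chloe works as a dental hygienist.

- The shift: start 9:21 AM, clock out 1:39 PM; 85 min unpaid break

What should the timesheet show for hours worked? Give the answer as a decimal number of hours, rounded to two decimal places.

The shift: 9:21 AM–1:39 PM = 4 h 18 min; less 85 min break → 2 h 53 min

2.88 hours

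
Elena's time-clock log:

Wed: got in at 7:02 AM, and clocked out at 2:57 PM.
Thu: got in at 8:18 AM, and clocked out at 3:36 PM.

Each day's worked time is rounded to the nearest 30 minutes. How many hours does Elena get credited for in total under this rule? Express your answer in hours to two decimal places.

Wed: 7:02 AM–2:57 PM = 7 h 55 min → rounds to 8 h 0 min
Thu: 8:18 AM–3:36 PM = 7 h 18 min → rounds to 7 h 30 min
Total credited: 15 h 30 min.

15.50 hours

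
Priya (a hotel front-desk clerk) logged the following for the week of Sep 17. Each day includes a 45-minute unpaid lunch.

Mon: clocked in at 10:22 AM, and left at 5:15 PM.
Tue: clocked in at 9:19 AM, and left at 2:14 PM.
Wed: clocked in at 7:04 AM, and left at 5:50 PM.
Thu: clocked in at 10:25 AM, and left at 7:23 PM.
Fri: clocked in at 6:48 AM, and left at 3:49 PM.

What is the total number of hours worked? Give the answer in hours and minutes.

36 h 48 min

Mon: 10:22 AM–5:15 PM = 6 h 53 min; less 45 min break → 6 h 8 min
Tue: 9:19 AM–2:14 PM = 4 h 55 min; less 45 min break → 4 h 10 min
Wed: 7:04 AM–5:50 PM = 10 h 46 min; less 45 min break → 10 h 1 min
Thu: 10:25 AM–7:23 PM = 8 h 58 min; less 45 min break → 8 h 13 min
Fri: 6:48 AM–3:49 PM = 9 h 1 min; less 45 min break → 8 h 16 min
Total: 6 h 8 min + 4 h 10 min + 10 h 1 min + 8 h 13 min + 8 h 16 min = 36 h 48 min.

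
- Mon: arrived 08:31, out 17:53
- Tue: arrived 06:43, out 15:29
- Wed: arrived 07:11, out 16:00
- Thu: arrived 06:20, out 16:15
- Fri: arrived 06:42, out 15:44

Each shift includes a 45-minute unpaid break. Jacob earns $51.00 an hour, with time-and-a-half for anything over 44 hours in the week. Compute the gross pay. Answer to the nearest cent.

$2149.65

Mon: 08:31–17:53 = 9 h 22 min; less 45 min break → 8 h 37 min
Tue: 06:43–15:29 = 8 h 46 min; less 45 min break → 8 h 1 min
Wed: 07:11–16:00 = 8 h 49 min; less 45 min break → 8 h 4 min
Thu: 06:20–16:15 = 9 h 55 min; less 45 min break → 9 h 10 min
Fri: 06:42–15:44 = 9 h 2 min; less 45 min break → 8 h 17 min
Total worked: 42 h 9 min = 2529 min.
Regular 42 h 9 min = 2529 min at $51.00/h; overtime 0 h 0 min = 0 min at $76.50/h.
Pay = (2529 × $51.00 + 0 × $76.50) ÷ 60 = $2149.65.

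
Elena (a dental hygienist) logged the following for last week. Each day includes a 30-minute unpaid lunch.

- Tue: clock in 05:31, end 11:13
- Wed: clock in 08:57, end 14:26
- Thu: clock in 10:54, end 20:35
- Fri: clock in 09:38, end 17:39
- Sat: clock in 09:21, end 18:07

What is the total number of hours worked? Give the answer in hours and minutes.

Tue: 05:31–11:13 = 5 h 42 min; less 30 min break → 5 h 12 min
Wed: 08:57–14:26 = 5 h 29 min; less 30 min break → 4 h 59 min
Thu: 10:54–20:35 = 9 h 41 min; less 30 min break → 9 h 11 min
Fri: 09:38–17:39 = 8 h 1 min; less 30 min break → 7 h 31 min
Sat: 09:21–18:07 = 8 h 46 min; less 30 min break → 8 h 16 min
Total: 5 h 12 min + 4 h 59 min + 9 h 11 min + 7 h 31 min + 8 h 16 min = 35 h 9 min.

35 h 9 min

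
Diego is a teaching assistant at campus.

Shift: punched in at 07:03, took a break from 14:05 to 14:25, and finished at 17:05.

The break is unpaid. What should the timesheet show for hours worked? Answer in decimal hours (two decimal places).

9.70 hours

Shift: 07:03–17:05 = 10 h 2 min; less 20 min break → 9 h 42 min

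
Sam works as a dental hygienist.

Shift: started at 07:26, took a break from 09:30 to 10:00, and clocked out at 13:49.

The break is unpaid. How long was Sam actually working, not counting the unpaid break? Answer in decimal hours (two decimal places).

5.88 hours

Shift: 07:26–13:49 = 6 h 23 min; less 30 min break → 5 h 53 min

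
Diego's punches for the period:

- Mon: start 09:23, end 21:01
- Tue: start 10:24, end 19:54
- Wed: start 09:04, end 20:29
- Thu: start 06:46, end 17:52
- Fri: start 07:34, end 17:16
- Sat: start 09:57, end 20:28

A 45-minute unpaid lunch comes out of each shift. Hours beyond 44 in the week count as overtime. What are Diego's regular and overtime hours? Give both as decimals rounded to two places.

Regular 44.00 hours, overtime 15.37 hours

Mon: 09:23–21:01 = 11 h 38 min; less 45 min break → 10 h 53 min
Tue: 10:24–19:54 = 9 h 30 min; less 45 min break → 8 h 45 min
Wed: 09:04–20:29 = 11 h 25 min; less 45 min break → 10 h 40 min
Thu: 06:46–17:52 = 11 h 6 min; less 45 min break → 10 h 21 min
Fri: 07:34–17:16 = 9 h 42 min; less 45 min break → 8 h 57 min
Sat: 09:57–20:28 = 10 h 31 min; less 45 min break → 9 h 46 min
Total worked: 59 h 22 min = 59.37 h.
Threshold 44 h → overtime 15 h 22 min, regular 44 h 0 min.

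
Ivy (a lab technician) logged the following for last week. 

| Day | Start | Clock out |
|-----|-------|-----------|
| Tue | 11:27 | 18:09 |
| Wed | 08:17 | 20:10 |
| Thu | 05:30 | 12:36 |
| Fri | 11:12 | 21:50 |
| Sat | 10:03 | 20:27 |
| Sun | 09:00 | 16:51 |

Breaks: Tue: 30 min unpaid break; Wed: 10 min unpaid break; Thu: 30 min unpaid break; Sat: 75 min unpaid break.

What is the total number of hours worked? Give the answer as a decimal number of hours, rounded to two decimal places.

52.15 hours

Tue: 11:27–18:09 = 6 h 42 min; less 30 min break → 6 h 12 min
Wed: 08:17–20:10 = 11 h 53 min; less 10 min break → 11 h 43 min
Thu: 05:30–12:36 = 7 h 6 min; less 30 min break → 6 h 36 min
Fri: 11:12–21:50 = 10 h 38 min
Sat: 10:03–20:27 = 10 h 24 min; less 75 min break → 9 h 9 min
Sun: 09:00–16:51 = 7 h 51 min
Total: 6 h 12 min + 11 h 43 min + 6 h 36 min + 10 h 38 min + 9 h 9 min + 7 h 51 min = 52 h 9 min.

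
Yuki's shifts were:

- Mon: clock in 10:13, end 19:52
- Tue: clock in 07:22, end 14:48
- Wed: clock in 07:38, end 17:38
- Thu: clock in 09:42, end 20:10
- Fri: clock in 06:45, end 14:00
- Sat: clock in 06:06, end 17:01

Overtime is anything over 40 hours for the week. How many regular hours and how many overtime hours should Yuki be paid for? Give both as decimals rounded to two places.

Mon: 10:13–19:52 = 9 h 39 min
Tue: 07:22–14:48 = 7 h 26 min
Wed: 07:38–17:38 = 10 h 0 min
Thu: 09:42–20:10 = 10 h 28 min
Fri: 06:45–14:00 = 7 h 15 min
Sat: 06:06–17:01 = 10 h 55 min
Total worked: 55 h 43 min = 55.72 h.
Threshold 40 h → overtime 15 h 43 min, regular 40 h 0 min.

Regular 40.00 hours, overtime 15.72 hours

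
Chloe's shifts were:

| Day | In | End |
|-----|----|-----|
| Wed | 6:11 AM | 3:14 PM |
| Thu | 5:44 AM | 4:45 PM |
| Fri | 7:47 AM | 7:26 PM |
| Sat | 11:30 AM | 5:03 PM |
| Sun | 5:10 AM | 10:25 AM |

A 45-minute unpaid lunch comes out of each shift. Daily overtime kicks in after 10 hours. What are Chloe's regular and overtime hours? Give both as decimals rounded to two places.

Regular 37.60 hours, overtime 1.17 hours

Wed: 6:11 AM–3:14 PM = 9 h 3 min; less 45 min break → 8 h 18 min
Thu: 5:44 AM–4:45 PM = 11 h 1 min; less 45 min break → 10 h 16 min
Fri: 7:47 AM–7:26 PM = 11 h 39 min; less 45 min break → 10 h 54 min
Sat: 11:30 AM–5:03 PM = 5 h 33 min; less 45 min break → 4 h 48 min
Sun: 5:10 AM–10:25 AM = 5 h 15 min; less 45 min break → 4 h 30 min
Wed reg 8 h 18 min / OT 0 h 0 min; Thu reg 10 h 0 min / OT 0 h 16 min; Fri reg 10 h 0 min / OT 0 h 54 min; Sat reg 4 h 48 min / OT 0 h 0 min; Sun reg 4 h 30 min / OT 0 h 0 min.
Totals: regular 37 h 36 min, overtime 1 h 10 min.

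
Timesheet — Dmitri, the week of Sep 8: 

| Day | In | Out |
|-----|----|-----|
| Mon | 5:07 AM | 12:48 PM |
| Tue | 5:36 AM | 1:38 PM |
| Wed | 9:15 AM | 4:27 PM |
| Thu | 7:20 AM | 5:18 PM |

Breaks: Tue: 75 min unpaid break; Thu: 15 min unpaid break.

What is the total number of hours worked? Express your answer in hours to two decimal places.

Mon: 5:07 AM–12:48 PM = 7 h 41 min
Tue: 5:36 AM–1:38 PM = 8 h 2 min; less 75 min break → 6 h 47 min
Wed: 9:15 AM–4:27 PM = 7 h 12 min
Thu: 7:20 AM–5:18 PM = 9 h 58 min; less 15 min break → 9 h 43 min
Total: 7 h 41 min + 6 h 47 min + 7 h 12 min + 9 h 43 min = 31 h 23 min.

31.38 hours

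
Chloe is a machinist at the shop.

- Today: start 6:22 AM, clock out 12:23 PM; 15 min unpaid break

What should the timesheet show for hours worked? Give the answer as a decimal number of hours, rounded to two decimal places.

Today: 6:22 AM–12:23 PM = 6 h 1 min; less 15 min break → 5 h 46 min

5.77 hours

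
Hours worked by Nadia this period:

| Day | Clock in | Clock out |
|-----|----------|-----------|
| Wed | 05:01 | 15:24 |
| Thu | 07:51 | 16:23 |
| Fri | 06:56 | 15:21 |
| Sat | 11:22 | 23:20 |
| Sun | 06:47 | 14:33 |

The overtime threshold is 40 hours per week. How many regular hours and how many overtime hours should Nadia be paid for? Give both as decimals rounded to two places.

Wed: 05:01–15:24 = 10 h 23 min
Thu: 07:51–16:23 = 8 h 32 min
Fri: 06:56–15:21 = 8 h 25 min
Sat: 11:22–23:20 = 11 h 58 min
Sun: 06:47–14:33 = 7 h 46 min
Total worked: 47 h 4 min = 47.07 h.
Threshold 40 h → overtime 7 h 4 min, regular 40 h 0 min.

Regular 40.00 hours, overtime 7.07 hours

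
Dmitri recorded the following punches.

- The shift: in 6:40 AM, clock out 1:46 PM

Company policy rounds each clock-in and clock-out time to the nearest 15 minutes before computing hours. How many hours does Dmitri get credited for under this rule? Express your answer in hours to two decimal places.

7.00 hours

The shift: in 6:40 AM→6:45 AM, out 1:46 PM→1:45 PM; 7 h 0 min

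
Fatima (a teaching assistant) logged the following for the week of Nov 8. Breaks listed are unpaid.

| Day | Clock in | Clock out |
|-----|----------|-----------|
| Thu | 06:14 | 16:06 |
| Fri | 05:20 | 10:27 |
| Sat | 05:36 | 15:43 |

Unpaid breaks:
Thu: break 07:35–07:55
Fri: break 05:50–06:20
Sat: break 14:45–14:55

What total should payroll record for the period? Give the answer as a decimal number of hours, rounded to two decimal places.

Thu: 06:14–16:06 = 9 h 52 min; less 20 min break → 9 h 32 min
Fri: 05:20–10:27 = 5 h 7 min; less 30 min break → 4 h 37 min
Sat: 05:36–15:43 = 10 h 7 min; less 10 min break → 9 h 57 min
Total: 9 h 32 min + 4 h 37 min + 9 h 57 min = 24 h 6 min.

24.10 hours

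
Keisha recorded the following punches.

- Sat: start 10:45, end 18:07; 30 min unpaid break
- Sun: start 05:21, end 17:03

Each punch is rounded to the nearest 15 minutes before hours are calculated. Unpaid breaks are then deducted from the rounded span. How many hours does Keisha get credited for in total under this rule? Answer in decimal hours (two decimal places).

18.50 hours

Sat: in 10:45→10:45, out 18:07→18:00; 7 h 15 min − 30 min = 6 h 45 min
Sun: in 05:21→05:15, out 17:03→17:00; 11 h 45 min
Total credited: 18 h 30 min.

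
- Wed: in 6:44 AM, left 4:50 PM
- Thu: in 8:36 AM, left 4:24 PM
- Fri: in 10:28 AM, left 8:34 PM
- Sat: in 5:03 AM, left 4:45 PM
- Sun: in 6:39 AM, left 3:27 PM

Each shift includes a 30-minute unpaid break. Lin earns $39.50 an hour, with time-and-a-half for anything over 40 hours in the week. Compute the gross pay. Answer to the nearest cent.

Wed: 6:44 AM–4:50 PM = 10 h 6 min; less 30 min break → 9 h 36 min
Thu: 8:36 AM–4:24 PM = 7 h 48 min; less 30 min break → 7 h 18 min
Fri: 10:28 AM–8:34 PM = 10 h 6 min; less 30 min break → 9 h 36 min
Sat: 5:03 AM–4:45 PM = 11 h 42 min; less 30 min break → 11 h 12 min
Sun: 6:39 AM–3:27 PM = 8 h 48 min; less 30 min break → 8 h 18 min
Total worked: 46 h 0 min = 2760 min.
Regular 40 h 0 min = 2400 min at $39.50/h; overtime 6 h 0 min = 360 min at $59.25/h.
Pay = (2400 × $39.50 + 360 × $59.25) ÷ 60 = $1935.50.

$1935.50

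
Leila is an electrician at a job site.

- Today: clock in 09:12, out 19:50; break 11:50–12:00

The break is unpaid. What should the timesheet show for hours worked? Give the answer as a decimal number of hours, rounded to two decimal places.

10.47 hours

Today: 09:12–19:50 = 10 h 38 min; less 10 min break → 10 h 28 min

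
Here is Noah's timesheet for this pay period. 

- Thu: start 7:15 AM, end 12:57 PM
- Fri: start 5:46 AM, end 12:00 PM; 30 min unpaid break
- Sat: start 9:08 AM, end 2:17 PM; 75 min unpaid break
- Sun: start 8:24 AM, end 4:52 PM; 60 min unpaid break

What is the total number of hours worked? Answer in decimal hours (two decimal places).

22.80 hours

Thu: 7:15 AM–12:57 PM = 5 h 42 min
Fri: 5:46 AM–12:00 PM = 6 h 14 min; less 30 min break → 5 h 44 min
Sat: 9:08 AM–2:17 PM = 5 h 9 min; less 75 min break → 3 h 54 min
Sun: 8:24 AM–4:52 PM = 8 h 28 min; less 60 min break → 7 h 28 min
Total: 5 h 42 min + 5 h 44 min + 3 h 54 min + 7 h 28 min = 22 h 48 min.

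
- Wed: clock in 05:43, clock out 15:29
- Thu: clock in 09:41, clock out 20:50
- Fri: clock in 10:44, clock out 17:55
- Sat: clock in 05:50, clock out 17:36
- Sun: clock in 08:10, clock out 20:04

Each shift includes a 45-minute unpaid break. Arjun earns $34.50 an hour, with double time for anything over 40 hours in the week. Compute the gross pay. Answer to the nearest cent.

Wed: 05:43–15:29 = 9 h 46 min; less 45 min break → 9 h 1 min
Thu: 09:41–20:50 = 11 h 9 min; less 45 min break → 10 h 24 min
Fri: 10:44–17:55 = 7 h 11 min; less 45 min break → 6 h 26 min
Sat: 05:50–17:36 = 11 h 46 min; less 45 min break → 11 h 1 min
Sun: 08:10–20:04 = 11 h 54 min; less 45 min break → 11 h 9 min
Total worked: 48 h 1 min = 2881 min.
Regular 40 h 0 min = 2400 min at $34.50/h; overtime 8 h 1 min = 481 min at $69.00/h.
Pay = (2400 × $34.50 + 481 × $69.00) ÷ 60 = $1933.15.

$1933.15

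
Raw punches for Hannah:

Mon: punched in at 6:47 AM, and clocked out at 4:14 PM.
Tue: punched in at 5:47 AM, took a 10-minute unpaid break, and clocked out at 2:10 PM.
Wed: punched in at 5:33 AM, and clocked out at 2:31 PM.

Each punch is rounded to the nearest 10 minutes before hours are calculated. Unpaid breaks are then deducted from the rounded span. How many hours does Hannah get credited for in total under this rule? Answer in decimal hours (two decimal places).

26.50 hours

Mon: in 6:47 AM→6:50 AM, out 4:14 PM→4:10 PM; 9 h 20 min
Tue: in 5:47 AM→5:50 AM, out 2:10 PM→2:10 PM; 8 h 20 min − 10 min = 8 h 10 min
Wed: in 5:33 AM→5:30 AM, out 2:31 PM→2:30 PM; 9 h 0 min
Total credited: 26 h 30 min.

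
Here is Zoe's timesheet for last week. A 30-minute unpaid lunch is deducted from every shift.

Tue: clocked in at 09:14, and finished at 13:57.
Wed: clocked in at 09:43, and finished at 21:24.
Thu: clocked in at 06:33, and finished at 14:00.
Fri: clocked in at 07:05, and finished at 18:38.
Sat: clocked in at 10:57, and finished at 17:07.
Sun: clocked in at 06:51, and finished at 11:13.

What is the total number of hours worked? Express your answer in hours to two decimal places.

Tue: 09:14–13:57 = 4 h 43 min; less 30 min break → 4 h 13 min
Wed: 09:43–21:24 = 11 h 41 min; less 30 min break → 11 h 11 min
Thu: 06:33–14:00 = 7 h 27 min; less 30 min break → 6 h 57 min
Fri: 07:05–18:38 = 11 h 33 min; less 30 min break → 11 h 3 min
Sat: 10:57–17:07 = 6 h 10 min; less 30 min break → 5 h 40 min
Sun: 06:51–11:13 = 4 h 22 min; less 30 min break → 3 h 52 min
Total: 4 h 13 min + 11 h 11 min + 6 h 57 min + 11 h 3 min + 5 h 40 min + 3 h 52 min = 42 h 56 min.

42.93 hours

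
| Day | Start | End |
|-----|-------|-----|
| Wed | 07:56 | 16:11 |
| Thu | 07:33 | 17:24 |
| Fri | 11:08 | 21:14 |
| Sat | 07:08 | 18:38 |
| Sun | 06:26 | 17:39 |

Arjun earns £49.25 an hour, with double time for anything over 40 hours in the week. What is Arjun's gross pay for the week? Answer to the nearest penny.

£3045.29

Wed: 07:56–16:11 = 8 h 15 min
Thu: 07:33–17:24 = 9 h 51 min
Fri: 11:08–21:14 = 10 h 6 min
Sat: 07:08–18:38 = 11 h 30 min
Sun: 06:26–17:39 = 11 h 13 min
Total worked: 50 h 55 min = 3055 min.
Regular 40 h 0 min = 2400 min at £49.25/h; overtime 10 h 55 min = 655 min at £98.50/h.
Pay = (2400 × £49.25 + 655 × £98.50) ÷ 60 = £3045.29.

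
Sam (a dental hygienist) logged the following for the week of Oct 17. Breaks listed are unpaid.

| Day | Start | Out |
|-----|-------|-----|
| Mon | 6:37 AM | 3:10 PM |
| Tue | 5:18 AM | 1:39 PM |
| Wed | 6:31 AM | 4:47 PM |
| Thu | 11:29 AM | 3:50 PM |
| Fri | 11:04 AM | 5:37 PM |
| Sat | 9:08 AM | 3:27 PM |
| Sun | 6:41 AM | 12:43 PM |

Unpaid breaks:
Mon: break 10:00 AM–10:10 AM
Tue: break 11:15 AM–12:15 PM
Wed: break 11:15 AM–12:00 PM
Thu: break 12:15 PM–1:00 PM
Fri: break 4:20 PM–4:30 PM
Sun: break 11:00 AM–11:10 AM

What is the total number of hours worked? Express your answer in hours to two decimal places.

47.42 hours

Mon: 6:37 AM–3:10 PM = 8 h 33 min; less 10 min break → 8 h 23 min
Tue: 5:18 AM–1:39 PM = 8 h 21 min; less 60 min break → 7 h 21 min
Wed: 6:31 AM–4:47 PM = 10 h 16 min; less 45 min break → 9 h 31 min
Thu: 11:29 AM–3:50 PM = 4 h 21 min; less 45 min break → 3 h 36 min
Fri: 11:04 AM–5:37 PM = 6 h 33 min; less 10 min break → 6 h 23 min
Sat: 9:08 AM–3:27 PM = 6 h 19 min
Sun: 6:41 AM–12:43 PM = 6 h 2 min; less 10 min break → 5 h 52 min
Total: 8 h 23 min + 7 h 21 min + 9 h 31 min + 3 h 36 min + 6 h 23 min + 6 h 19 min + 5 h 52 min = 47 h 25 min.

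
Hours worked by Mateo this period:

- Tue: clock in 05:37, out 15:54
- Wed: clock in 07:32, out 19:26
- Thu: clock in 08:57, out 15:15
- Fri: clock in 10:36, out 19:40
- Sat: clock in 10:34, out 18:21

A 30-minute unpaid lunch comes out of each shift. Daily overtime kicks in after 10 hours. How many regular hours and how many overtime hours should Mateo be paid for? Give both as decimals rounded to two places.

Tue: 05:37–15:54 = 10 h 17 min; less 30 min break → 9 h 47 min
Wed: 07:32–19:26 = 11 h 54 min; less 30 min break → 11 h 24 min
Thu: 08:57–15:15 = 6 h 18 min; less 30 min break → 5 h 48 min
Fri: 10:36–19:40 = 9 h 4 min; less 30 min break → 8 h 34 min
Sat: 10:34–18:21 = 7 h 47 min; less 30 min break → 7 h 17 min
Tue reg 9 h 47 min / OT 0 h 0 min; Wed reg 10 h 0 min / OT 1 h 24 min; Thu reg 5 h 48 min / OT 0 h 0 min; Fri reg 8 h 34 min / OT 0 h 0 min; Sat reg 7 h 17 min / OT 0 h 0 min.
Totals: regular 41 h 26 min, overtime 1 h 24 min.

Regular 41.43 hours, overtime 1.40 hours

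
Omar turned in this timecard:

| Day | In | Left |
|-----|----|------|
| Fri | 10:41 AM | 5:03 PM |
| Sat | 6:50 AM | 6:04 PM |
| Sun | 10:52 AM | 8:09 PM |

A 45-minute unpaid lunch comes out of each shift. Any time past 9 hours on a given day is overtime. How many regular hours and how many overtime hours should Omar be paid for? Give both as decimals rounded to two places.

Fri: 10:41 AM–5:03 PM = 6 h 22 min; less 45 min break → 5 h 37 min
Sat: 6:50 AM–6:04 PM = 11 h 14 min; less 45 min break → 10 h 29 min
Sun: 10:52 AM–8:09 PM = 9 h 17 min; less 45 min break → 8 h 32 min
Fri reg 5 h 37 min / OT 0 h 0 min; Sat reg 9 h 0 min / OT 1 h 29 min; Sun reg 8 h 32 min / OT 0 h 0 min.
Totals: regular 23 h 9 min, overtime 1 h 29 min.

Regular 23.15 hours, overtime 1.48 hours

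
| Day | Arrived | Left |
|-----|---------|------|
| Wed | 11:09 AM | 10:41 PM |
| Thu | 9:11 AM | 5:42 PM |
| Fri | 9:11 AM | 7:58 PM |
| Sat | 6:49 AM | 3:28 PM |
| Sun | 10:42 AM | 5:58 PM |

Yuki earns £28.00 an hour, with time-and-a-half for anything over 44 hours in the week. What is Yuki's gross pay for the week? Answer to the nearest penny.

£1347.50

Wed: 11:09 AM–10:41 PM = 11 h 32 min
Thu: 9:11 AM–5:42 PM = 8 h 31 min
Fri: 9:11 AM–7:58 PM = 10 h 47 min
Sat: 6:49 AM–3:28 PM = 8 h 39 min
Sun: 10:42 AM–5:58 PM = 7 h 16 min
Total worked: 46 h 45 min = 2805 min.
Regular 44 h 0 min = 2640 min at £28.00/h; overtime 2 h 45 min = 165 min at £42.00/h.
Pay = (2640 × £28.00 + 165 × £42.00) ÷ 60 = £1347.50.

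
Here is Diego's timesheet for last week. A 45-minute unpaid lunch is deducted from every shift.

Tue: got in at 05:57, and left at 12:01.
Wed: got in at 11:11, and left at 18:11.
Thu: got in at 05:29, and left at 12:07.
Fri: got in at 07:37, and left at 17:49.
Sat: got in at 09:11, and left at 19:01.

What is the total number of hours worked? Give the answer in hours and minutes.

Tue: 05:57–12:01 = 6 h 4 min; less 45 min break → 5 h 19 min
Wed: 11:11–18:11 = 7 h 0 min; less 45 min break → 6 h 15 min
Thu: 05:29–12:07 = 6 h 38 min; less 45 min break → 5 h 53 min
Fri: 07:37–17:49 = 10 h 12 min; less 45 min break → 9 h 27 min
Sat: 09:11–19:01 = 9 h 50 min; less 45 min break → 9 h 5 min
Total: 5 h 19 min + 6 h 15 min + 5 h 53 min + 9 h 27 min + 9 h 5 min = 35 h 59 min.

35 h 59 min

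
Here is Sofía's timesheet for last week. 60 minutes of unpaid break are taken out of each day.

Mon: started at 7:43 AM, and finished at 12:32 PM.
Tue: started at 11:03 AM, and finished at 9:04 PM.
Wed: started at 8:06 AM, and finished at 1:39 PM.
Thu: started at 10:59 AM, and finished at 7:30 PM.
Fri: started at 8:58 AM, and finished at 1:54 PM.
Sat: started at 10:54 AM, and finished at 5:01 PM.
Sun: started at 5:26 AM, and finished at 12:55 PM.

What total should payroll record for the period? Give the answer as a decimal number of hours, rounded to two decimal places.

40.43 hours

Mon: 7:43 AM–12:32 PM = 4 h 49 min; less 60 min break → 3 h 49 min
Tue: 11:03 AM–9:04 PM = 10 h 1 min; less 60 min break → 9 h 1 min
Wed: 8:06 AM–1:39 PM = 5 h 33 min; less 60 min break → 4 h 33 min
Thu: 10:59 AM–7:30 PM = 8 h 31 min; less 60 min break → 7 h 31 min
Fri: 8:58 AM–1:54 PM = 4 h 56 min; less 60 min break → 3 h 56 min
Sat: 10:54 AM–5:01 PM = 6 h 7 min; less 60 min break → 5 h 7 min
Sun: 5:26 AM–12:55 PM = 7 h 29 min; less 60 min break → 6 h 29 min
Total: 3 h 49 min + 9 h 1 min + 4 h 33 min + 7 h 31 min + 3 h 56 min + 5 h 7 min + 6 h 29 min = 40 h 26 min.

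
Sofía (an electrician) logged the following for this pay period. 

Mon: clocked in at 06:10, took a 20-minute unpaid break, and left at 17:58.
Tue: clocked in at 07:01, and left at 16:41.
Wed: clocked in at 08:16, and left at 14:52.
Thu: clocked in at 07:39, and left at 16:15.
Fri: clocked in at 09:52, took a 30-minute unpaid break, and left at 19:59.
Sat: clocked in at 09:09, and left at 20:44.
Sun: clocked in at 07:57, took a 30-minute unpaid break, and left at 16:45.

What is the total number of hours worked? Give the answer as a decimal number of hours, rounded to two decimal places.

65.83 hours

Mon: 06:10–17:58 = 11 h 48 min; less 20 min break → 11 h 28 min
Tue: 07:01–16:41 = 9 h 40 min
Wed: 08:16–14:52 = 6 h 36 min
Thu: 07:39–16:15 = 8 h 36 min
Fri: 09:52–19:59 = 10 h 7 min; less 30 min break → 9 h 37 min
Sat: 09:09–20:44 = 11 h 35 min
Sun: 07:57–16:45 = 8 h 48 min; less 30 min break → 8 h 18 min
Total: 11 h 28 min + 9 h 40 min + 6 h 36 min + 8 h 36 min + 9 h 37 min + 11 h 35 min + 8 h 18 min = 65 h 50 min.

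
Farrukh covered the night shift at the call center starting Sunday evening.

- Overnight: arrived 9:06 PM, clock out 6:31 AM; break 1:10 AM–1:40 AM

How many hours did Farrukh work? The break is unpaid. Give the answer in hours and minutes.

Overnight: 9:06 PM → midnight = 2 h 54 min; midnight → 6:31 AM = 6 h 31 min; span 9 h 25 min; less 30 min break → 8 h 55 min

8 h 55 min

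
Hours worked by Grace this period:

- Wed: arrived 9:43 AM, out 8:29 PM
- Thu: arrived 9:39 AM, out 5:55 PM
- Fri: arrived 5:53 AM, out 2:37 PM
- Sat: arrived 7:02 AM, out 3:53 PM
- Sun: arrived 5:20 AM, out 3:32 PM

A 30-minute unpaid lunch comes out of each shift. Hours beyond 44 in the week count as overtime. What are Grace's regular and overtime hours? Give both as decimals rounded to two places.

Wed: 9:43 AM–8:29 PM = 10 h 46 min; less 30 min break → 10 h 16 min
Thu: 9:39 AM–5:55 PM = 8 h 16 min; less 30 min break → 7 h 46 min
Fri: 5:53 AM–2:37 PM = 8 h 44 min; less 30 min break → 8 h 14 min
Sat: 7:02 AM–3:53 PM = 8 h 51 min; less 30 min break → 8 h 21 min
Sun: 5:20 AM–3:32 PM = 10 h 12 min; less 30 min break → 9 h 42 min
Total worked: 44 h 19 min = 44.32 h.
Threshold 44 h → overtime 0 h 19 min, regular 44 h 0 min.

Regular 44.00 hours, overtime 0.32 hours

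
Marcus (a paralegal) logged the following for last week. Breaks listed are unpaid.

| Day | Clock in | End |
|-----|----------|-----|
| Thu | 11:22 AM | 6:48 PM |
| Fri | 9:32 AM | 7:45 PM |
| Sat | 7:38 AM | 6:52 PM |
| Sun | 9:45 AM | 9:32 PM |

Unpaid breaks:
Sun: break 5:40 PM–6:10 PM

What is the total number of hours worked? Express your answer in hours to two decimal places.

40.17 hours

Thu: 11:22 AM–6:48 PM = 7 h 26 min
Fri: 9:32 AM–7:45 PM = 10 h 13 min
Sat: 7:38 AM–6:52 PM = 11 h 14 min
Sun: 9:45 AM–9:32 PM = 11 h 47 min; less 30 min break → 11 h 17 min
Total: 7 h 26 min + 10 h 13 min + 11 h 14 min + 11 h 17 min = 40 h 10 min.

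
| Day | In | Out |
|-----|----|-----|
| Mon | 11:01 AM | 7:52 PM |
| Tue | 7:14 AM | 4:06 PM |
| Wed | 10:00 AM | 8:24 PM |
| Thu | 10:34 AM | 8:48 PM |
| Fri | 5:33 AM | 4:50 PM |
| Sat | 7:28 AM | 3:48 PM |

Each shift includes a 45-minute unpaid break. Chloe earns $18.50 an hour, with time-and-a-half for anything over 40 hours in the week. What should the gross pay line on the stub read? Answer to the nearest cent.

Mon: 11:01 AM–7:52 PM = 8 h 51 min; less 45 min break → 8 h 6 min
Tue: 7:14 AM–4:06 PM = 8 h 52 min; less 45 min break → 8 h 7 min
Wed: 10:00 AM–8:24 PM = 10 h 24 min; less 45 min break → 9 h 39 min
Thu: 10:34 AM–8:48 PM = 10 h 14 min; less 45 min break → 9 h 29 min
Fri: 5:33 AM–4:50 PM = 11 h 17 min; less 45 min break → 10 h 32 min
Sat: 7:28 AM–3:48 PM = 8 h 20 min; less 45 min break → 7 h 35 min
Total worked: 53 h 28 min = 3208 min.
Regular 40 h 0 min = 2400 min at $18.50/h; overtime 13 h 28 min = 808 min at $27.75/h.
Pay = (2400 × $18.50 + 808 × $27.75) ÷ 60 = $1113.70.

$1113.70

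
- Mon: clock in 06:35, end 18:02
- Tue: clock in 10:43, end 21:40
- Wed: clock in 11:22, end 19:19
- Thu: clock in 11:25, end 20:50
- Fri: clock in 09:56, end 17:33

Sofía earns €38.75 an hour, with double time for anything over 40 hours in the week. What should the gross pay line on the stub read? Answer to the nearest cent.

Mon: 06:35–18:02 = 11 h 27 min
Tue: 10:43–21:40 = 10 h 57 min
Wed: 11:22–19:19 = 7 h 57 min
Thu: 11:25–20:50 = 9 h 25 min
Fri: 09:56–17:33 = 7 h 37 min
Total worked: 47 h 23 min = 2843 min.
Regular 40 h 0 min = 2400 min at €38.75/h; overtime 7 h 23 min = 443 min at €77.50/h.
Pay = (2400 × €38.75 + 443 × €77.50) ÷ 60 = €2122.21.

€2122.21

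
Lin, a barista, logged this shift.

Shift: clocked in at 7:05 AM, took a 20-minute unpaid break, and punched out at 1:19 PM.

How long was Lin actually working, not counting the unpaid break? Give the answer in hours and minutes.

5 h 54 min

Shift: 7:05 AM–1:19 PM = 6 h 14 min; less 20 min break → 5 h 54 min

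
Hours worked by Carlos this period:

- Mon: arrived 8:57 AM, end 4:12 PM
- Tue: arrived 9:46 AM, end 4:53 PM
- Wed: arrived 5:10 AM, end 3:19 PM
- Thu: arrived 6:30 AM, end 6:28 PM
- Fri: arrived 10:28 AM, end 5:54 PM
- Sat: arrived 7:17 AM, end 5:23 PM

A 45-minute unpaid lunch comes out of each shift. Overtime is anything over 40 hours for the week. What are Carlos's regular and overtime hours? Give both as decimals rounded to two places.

Regular 40.00 hours, overtime 9.52 hours

Mon: 8:57 AM–4:12 PM = 7 h 15 min; less 45 min break → 6 h 30 min
Tue: 9:46 AM–4:53 PM = 7 h 7 min; less 45 min break → 6 h 22 min
Wed: 5:10 AM–3:19 PM = 10 h 9 min; less 45 min break → 9 h 24 min
Thu: 6:30 AM–6:28 PM = 11 h 58 min; less 45 min break → 11 h 13 min
Fri: 10:28 AM–5:54 PM = 7 h 26 min; less 45 min break → 6 h 41 min
Sat: 7:17 AM–5:23 PM = 10 h 6 min; less 45 min break → 9 h 21 min
Total worked: 49 h 31 min = 49.52 h.
Threshold 40 h → overtime 9 h 31 min, regular 40 h 0 min.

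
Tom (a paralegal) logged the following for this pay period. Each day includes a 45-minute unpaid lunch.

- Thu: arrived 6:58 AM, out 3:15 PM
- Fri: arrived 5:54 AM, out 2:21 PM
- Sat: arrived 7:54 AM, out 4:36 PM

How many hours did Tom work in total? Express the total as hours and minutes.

23 h 11 min

Thu: 6:58 AM–3:15 PM = 8 h 17 min; less 45 min break → 7 h 32 min
Fri: 5:54 AM–2:21 PM = 8 h 27 min; less 45 min break → 7 h 42 min
Sat: 7:54 AM–4:36 PM = 8 h 42 min; less 45 min break → 7 h 57 min
Total: 7 h 32 min + 7 h 42 min + 7 h 57 min = 23 h 11 min.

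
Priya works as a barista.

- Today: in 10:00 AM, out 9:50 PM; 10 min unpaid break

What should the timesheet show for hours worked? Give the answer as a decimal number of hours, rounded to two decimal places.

11.67 hours

Today: 10:00 AM–9:50 PM = 11 h 50 min; less 10 min break → 11 h 40 min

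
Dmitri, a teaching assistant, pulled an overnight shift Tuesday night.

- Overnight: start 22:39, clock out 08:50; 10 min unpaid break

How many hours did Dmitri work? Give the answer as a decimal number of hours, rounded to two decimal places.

Overnight: 22:39 → midnight = 1 h 21 min; midnight → 08:50 = 8 h 50 min; span 10 h 11 min; less 10 min break → 10 h 1 min

10.02 hours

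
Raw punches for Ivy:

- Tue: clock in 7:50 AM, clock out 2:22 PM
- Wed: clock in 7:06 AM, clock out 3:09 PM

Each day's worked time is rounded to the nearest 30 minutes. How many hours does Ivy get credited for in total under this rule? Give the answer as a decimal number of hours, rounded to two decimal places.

14.50 hours

Tue: 7:50 AM–2:22 PM = 6 h 32 min → rounds to 6 h 30 min
Wed: 7:06 AM–3:09 PM = 8 h 3 min → rounds to 8 h 0 min
Total credited: 14 h 30 min.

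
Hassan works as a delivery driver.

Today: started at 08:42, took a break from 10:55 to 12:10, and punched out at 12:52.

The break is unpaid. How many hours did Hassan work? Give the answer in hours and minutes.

Today: 08:42–12:52 = 4 h 10 min; less 75 min break → 2 h 55 min

2 h 55 min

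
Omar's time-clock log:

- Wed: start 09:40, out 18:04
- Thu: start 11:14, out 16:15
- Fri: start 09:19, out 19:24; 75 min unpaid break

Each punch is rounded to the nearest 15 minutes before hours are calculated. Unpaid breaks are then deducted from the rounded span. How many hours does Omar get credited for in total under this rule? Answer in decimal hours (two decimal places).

22.25 hours

Wed: in 09:40→09:45, out 18:04→18:00; 8 h 15 min
Thu: in 11:14→11:15, out 16:15→16:15; 5 h 0 min
Fri: in 09:19→09:15, out 19:24→19:30; 10 h 15 min − 75 min = 9 h 0 min
Total credited: 22 h 15 min.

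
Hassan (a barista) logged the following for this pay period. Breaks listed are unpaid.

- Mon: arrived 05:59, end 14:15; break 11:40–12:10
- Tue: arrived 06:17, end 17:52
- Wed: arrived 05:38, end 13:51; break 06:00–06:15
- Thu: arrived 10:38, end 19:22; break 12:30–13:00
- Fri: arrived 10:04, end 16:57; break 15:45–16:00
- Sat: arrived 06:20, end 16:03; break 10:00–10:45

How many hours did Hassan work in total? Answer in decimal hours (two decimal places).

51.15 hours

Mon: 05:59–14:15 = 8 h 16 min; less 30 min break → 7 h 46 min
Tue: 06:17–17:52 = 11 h 35 min
Wed: 05:38–13:51 = 8 h 13 min; less 15 min break → 7 h 58 min
Thu: 10:38–19:22 = 8 h 44 min; less 30 min break → 8 h 14 min
Fri: 10:04–16:57 = 6 h 53 min; less 15 min break → 6 h 38 min
Sat: 06:20–16:03 = 9 h 43 min; less 45 min break → 8 h 58 min
Total: 7 h 46 min + 11 h 35 min + 7 h 58 min + 8 h 14 min + 6 h 38 min + 8 h 58 min = 51 h 9 min.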